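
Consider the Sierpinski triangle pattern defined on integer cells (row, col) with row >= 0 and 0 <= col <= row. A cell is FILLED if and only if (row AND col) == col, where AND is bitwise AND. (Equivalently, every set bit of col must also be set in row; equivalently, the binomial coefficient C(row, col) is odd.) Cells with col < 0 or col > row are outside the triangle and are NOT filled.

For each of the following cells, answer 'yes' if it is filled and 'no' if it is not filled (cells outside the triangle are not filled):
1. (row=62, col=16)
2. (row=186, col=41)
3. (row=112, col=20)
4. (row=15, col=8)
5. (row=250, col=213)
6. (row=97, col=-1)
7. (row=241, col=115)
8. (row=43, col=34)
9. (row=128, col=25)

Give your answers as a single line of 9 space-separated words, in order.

(62,16): row=0b111110, col=0b10000, row AND col = 0b10000 = 16; 16 == 16 -> filled
(186,41): row=0b10111010, col=0b101001, row AND col = 0b101000 = 40; 40 != 41 -> empty
(112,20): row=0b1110000, col=0b10100, row AND col = 0b10000 = 16; 16 != 20 -> empty
(15,8): row=0b1111, col=0b1000, row AND col = 0b1000 = 8; 8 == 8 -> filled
(250,213): row=0b11111010, col=0b11010101, row AND col = 0b11010000 = 208; 208 != 213 -> empty
(97,-1): col outside [0, 97] -> not filled
(241,115): row=0b11110001, col=0b1110011, row AND col = 0b1110001 = 113; 113 != 115 -> empty
(43,34): row=0b101011, col=0b100010, row AND col = 0b100010 = 34; 34 == 34 -> filled
(128,25): row=0b10000000, col=0b11001, row AND col = 0b0 = 0; 0 != 25 -> empty

Answer: yes no no yes no no no yes no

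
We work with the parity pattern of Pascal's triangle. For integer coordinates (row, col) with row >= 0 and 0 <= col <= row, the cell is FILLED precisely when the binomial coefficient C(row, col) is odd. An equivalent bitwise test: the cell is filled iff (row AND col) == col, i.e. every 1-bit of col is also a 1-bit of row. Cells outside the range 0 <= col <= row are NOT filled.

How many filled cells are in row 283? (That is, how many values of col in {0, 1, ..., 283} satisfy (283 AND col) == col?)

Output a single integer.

Answer: 32

Derivation:
283 in binary = 100011011
popcount(283) = number of 1-bits in 100011011 = 5
A col c satisfies (283 AND c) == c iff every set bit of c is also set in 283; each of the 5 set bits of 283 can independently be on or off in c.
count = 2^5 = 32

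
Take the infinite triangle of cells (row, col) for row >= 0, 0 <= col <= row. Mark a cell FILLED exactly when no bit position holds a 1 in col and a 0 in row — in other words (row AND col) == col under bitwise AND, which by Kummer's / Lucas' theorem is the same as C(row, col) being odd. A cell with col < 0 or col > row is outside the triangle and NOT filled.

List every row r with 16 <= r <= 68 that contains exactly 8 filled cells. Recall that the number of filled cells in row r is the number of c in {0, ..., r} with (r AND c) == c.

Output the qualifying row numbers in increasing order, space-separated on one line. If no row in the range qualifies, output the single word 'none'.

Row r has 2^popcount(r) filled cells, so we need popcount(r) = log2(8) = 3.
Scan r = 16..68 and keep those with exactly 3 one-bits:
r=16=10000 popcount=1 -> skip
r=17=10001 popcount=2 -> skip
r=18=10010 popcount=2 -> skip
r=19=10011 popcount=3 -> KEEP
r=20=10100 popcount=2 -> skip
r=21=10101 popcount=3 -> KEEP
r=22=10110 popcount=3 -> KEEP
r=23=10111 popcount=4 -> skip
r=24=11000 popcount=2 -> skip
r=25=11001 popcount=3 -> KEEP
r=26=11010 popcount=3 -> KEEP
r=27=11011 popcount=4 -> skip
r=28=11100 popcount=3 -> KEEP
r=29=11101 popcount=4 -> skip
r=30=11110 popcount=4 -> skip
r=31=11111 popcount=5 -> skip
r=32=100000 popcount=1 -> skip
r=33=100001 popcount=2 -> skip
r=34=100010 popcount=2 -> skip
r=35=100011 popcount=3 -> KEEP
r=36=100100 popcount=2 -> skip
r=37=100101 popcount=3 -> KEEP
r=38=100110 popcount=3 -> KEEP
r=39=100111 popcount=4 -> skip
r=40=101000 popcount=2 -> skip
r=41=101001 popcount=3 -> KEEP
r=42=101010 popcount=3 -> KEEP
r=43=101011 popcount=4 -> skip
r=44=101100 popcount=3 -> KEEP
r=45=101101 popcount=4 -> skip
r=46=101110 popcount=4 -> skip
r=47=101111 popcount=5 -> skip
r=48=110000 popcount=2 -> skip
r=49=110001 popcount=3 -> KEEP
r=50=110010 popcount=3 -> KEEP
r=51=110011 popcount=4 -> skip
r=52=110100 popcount=3 -> KEEP
r=53=110101 popcount=4 -> skip
r=54=110110 popcount=4 -> skip
r=55=110111 popcount=5 -> skip
r=56=111000 popcount=3 -> KEEP
r=57=111001 popcount=4 -> skip
r=58=111010 popcount=4 -> skip
r=59=111011 popcount=5 -> skip
r=60=111100 popcount=4 -> skip
r=61=111101 popcount=5 -> skip
r=62=111110 popcount=5 -> skip
r=63=111111 popcount=6 -> skip
r=64=1000000 popcount=1 -> skip
r=65=1000001 popcount=2 -> skip
r=66=1000010 popcount=2 -> skip
r=67=1000011 popcount=3 -> KEEP
r=68=1000100 popcount=2 -> skip
Kept rows: 19 21 22 25 26 28 35 37 38 41 42 44 49 50 52 56 67

Answer: 19 21 22 25 26 28 35 37 38 41 42 44 49 50 52 56 67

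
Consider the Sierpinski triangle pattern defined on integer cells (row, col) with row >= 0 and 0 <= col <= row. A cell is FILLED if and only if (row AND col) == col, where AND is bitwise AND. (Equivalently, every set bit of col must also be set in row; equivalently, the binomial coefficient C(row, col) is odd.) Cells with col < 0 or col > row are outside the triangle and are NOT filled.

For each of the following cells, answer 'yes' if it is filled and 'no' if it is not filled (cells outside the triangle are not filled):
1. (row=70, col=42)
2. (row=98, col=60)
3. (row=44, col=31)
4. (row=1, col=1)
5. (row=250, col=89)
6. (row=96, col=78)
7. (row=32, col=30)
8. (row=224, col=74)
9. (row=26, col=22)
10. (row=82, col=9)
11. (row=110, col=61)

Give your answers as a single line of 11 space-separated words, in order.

(70,42): row=0b1000110, col=0b101010, row AND col = 0b10 = 2; 2 != 42 -> empty
(98,60): row=0b1100010, col=0b111100, row AND col = 0b100000 = 32; 32 != 60 -> empty
(44,31): row=0b101100, col=0b11111, row AND col = 0b1100 = 12; 12 != 31 -> empty
(1,1): row=0b1, col=0b1, row AND col = 0b1 = 1; 1 == 1 -> filled
(250,89): row=0b11111010, col=0b1011001, row AND col = 0b1011000 = 88; 88 != 89 -> empty
(96,78): row=0b1100000, col=0b1001110, row AND col = 0b1000000 = 64; 64 != 78 -> empty
(32,30): row=0b100000, col=0b11110, row AND col = 0b0 = 0; 0 != 30 -> empty
(224,74): row=0b11100000, col=0b1001010, row AND col = 0b1000000 = 64; 64 != 74 -> empty
(26,22): row=0b11010, col=0b10110, row AND col = 0b10010 = 18; 18 != 22 -> empty
(82,9): row=0b1010010, col=0b1001, row AND col = 0b0 = 0; 0 != 9 -> empty
(110,61): row=0b1101110, col=0b111101, row AND col = 0b101100 = 44; 44 != 61 -> empty

Answer: no no no yes no no no no no no no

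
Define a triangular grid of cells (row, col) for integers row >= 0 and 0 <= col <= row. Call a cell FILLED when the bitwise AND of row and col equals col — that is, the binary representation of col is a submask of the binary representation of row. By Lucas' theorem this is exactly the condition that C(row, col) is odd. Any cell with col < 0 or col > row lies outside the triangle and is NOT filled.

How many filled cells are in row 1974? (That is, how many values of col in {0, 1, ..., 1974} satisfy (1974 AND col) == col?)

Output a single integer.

Answer: 256

Derivation:
1974 in binary = 11110110110
popcount(1974) = number of 1-bits in 11110110110 = 8
A col c satisfies (1974 AND c) == c iff every set bit of c is also set in 1974; each of the 8 set bits of 1974 can independently be on or off in c.
count = 2^8 = 256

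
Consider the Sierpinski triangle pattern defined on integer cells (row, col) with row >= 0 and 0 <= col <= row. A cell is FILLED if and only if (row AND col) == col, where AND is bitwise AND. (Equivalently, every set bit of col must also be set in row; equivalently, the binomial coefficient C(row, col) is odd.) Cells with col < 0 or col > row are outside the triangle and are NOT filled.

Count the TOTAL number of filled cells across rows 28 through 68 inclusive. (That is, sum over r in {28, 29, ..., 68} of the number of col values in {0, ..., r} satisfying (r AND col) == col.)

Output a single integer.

Answer: 580

Derivation:
r28=11100 pc3: +8 =8
r29=11101 pc4: +16 =24
r30=11110 pc4: +16 =40
r31=11111 pc5: +32 =72
r32=100000 pc1: +2 =74
r33=100001 pc2: +4 =78
r34=100010 pc2: +4 =82
r35=100011 pc3: +8 =90
r36=100100 pc2: +4 =94
r37=100101 pc3: +8 =102
r38=100110 pc3: +8 =110
r39=100111 pc4: +16 =126
r40=101000 pc2: +4 =130
r41=101001 pc3: +8 =138
r42=101010 pc3: +8 =146
r43=101011 pc4: +16 =162
r44=101100 pc3: +8 =170
r45=101101 pc4: +16 =186
r46=101110 pc4: +16 =202
r47=101111 pc5: +32 =234
r48=110000 pc2: +4 =238
r49=110001 pc3: +8 =246
r50=110010 pc3: +8 =254
r51=110011 pc4: +16 =270
r52=110100 pc3: +8 =278
r53=110101 pc4: +16 =294
r54=110110 pc4: +16 =310
r55=110111 pc5: +32 =342
r56=111000 pc3: +8 =350
r57=111001 pc4: +16 =366
r58=111010 pc4: +16 =382
r59=111011 pc5: +32 =414
r60=111100 pc4: +16 =430
r61=111101 pc5: +32 =462
r62=111110 pc5: +32 =494
r63=111111 pc6: +64 =558
r64=1000000 pc1: +2 =560
r65=1000001 pc2: +4 =564
r66=1000010 pc2: +4 =568
r67=1000011 pc3: +8 =576
r68=1000100 pc2: +4 =580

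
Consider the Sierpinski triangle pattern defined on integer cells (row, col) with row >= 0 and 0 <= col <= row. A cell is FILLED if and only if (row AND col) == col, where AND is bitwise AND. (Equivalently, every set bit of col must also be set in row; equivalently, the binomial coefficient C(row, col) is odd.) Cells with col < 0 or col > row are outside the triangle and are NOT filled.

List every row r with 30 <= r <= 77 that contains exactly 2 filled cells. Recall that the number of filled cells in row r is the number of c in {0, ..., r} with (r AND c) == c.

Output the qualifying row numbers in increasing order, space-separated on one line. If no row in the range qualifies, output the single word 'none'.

Answer: 32 64

Derivation:
Row r has 2^popcount(r) filled cells, so we need popcount(r) = log2(2) = 1.
Scan r = 30..77 and keep those with exactly 1 one-bits:
r=30=11110 popcount=4 -> skip
r=31=11111 popcount=5 -> skip
r=32=100000 popcount=1 -> KEEP
r=33=100001 popcount=2 -> skip
r=34=100010 popcount=2 -> skip
r=35=100011 popcount=3 -> skip
r=36=100100 popcount=2 -> skip
r=37=100101 popcount=3 -> skip
r=38=100110 popcount=3 -> skip
r=39=100111 popcount=4 -> skip
r=40=101000 popcount=2 -> skip
r=41=101001 popcount=3 -> skip
r=42=101010 popcount=3 -> skip
r=43=101011 popcount=4 -> skip
r=44=101100 popcount=3 -> skip
r=45=101101 popcount=4 -> skip
r=46=101110 popcount=4 -> skip
r=47=101111 popcount=5 -> skip
r=48=110000 popcount=2 -> skip
r=49=110001 popcount=3 -> skip
r=50=110010 popcount=3 -> skip
r=51=110011 popcount=4 -> skip
r=52=110100 popcount=3 -> skip
r=53=110101 popcount=4 -> skip
r=54=110110 popcount=4 -> skip
r=55=110111 popcount=5 -> skip
r=56=111000 popcount=3 -> skip
r=57=111001 popcount=4 -> skip
r=58=111010 popcount=4 -> skip
r=59=111011 popcount=5 -> skip
r=60=111100 popcount=4 -> skip
r=61=111101 popcount=5 -> skip
r=62=111110 popcount=5 -> skip
r=63=111111 popcount=6 -> skip
r=64=1000000 popcount=1 -> KEEP
r=65=1000001 popcount=2 -> skip
r=66=1000010 popcount=2 -> skip
r=67=1000011 popcount=3 -> skip
r=68=1000100 popcount=2 -> skip
r=69=1000101 popcount=3 -> skip
r=70=1000110 popcount=3 -> skip
r=71=1000111 popcount=4 -> skip
r=72=1001000 popcount=2 -> skip
r=73=1001001 popcount=3 -> skip
r=74=1001010 popcount=3 -> skip
r=75=1001011 popcount=4 -> skip
r=76=1001100 popcount=3 -> skip
r=77=1001101 popcount=4 -> skip
Kept rows: 32 64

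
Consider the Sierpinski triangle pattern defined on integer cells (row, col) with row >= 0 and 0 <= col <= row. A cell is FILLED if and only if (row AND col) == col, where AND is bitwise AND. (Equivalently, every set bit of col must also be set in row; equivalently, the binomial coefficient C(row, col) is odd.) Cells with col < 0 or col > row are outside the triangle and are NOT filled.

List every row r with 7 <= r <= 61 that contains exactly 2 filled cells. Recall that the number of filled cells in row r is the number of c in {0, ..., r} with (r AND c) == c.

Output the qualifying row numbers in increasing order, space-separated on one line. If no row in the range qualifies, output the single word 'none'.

Row r has 2^popcount(r) filled cells, so we need popcount(r) = log2(2) = 1.
Scan r = 7..61 and keep those with exactly 1 one-bits:
r=7=111 popcount=3 -> skip
r=8=1000 popcount=1 -> KEEP
r=9=1001 popcount=2 -> skip
r=10=1010 popcount=2 -> skip
r=11=1011 popcount=3 -> skip
r=12=1100 popcount=2 -> skip
r=13=1101 popcount=3 -> skip
r=14=1110 popcount=3 -> skip
r=15=1111 popcount=4 -> skip
r=16=10000 popcount=1 -> KEEP
r=17=10001 popcount=2 -> skip
r=18=10010 popcount=2 -> skip
r=19=10011 popcount=3 -> skip
r=20=10100 popcount=2 -> skip
r=21=10101 popcount=3 -> skip
r=22=10110 popcount=3 -> skip
r=23=10111 popcount=4 -> skip
r=24=11000 popcount=2 -> skip
r=25=11001 popcount=3 -> skip
r=26=11010 popcount=3 -> skip
r=27=11011 popcount=4 -> skip
r=28=11100 popcount=3 -> skip
r=29=11101 popcount=4 -> skip
r=30=11110 popcount=4 -> skip
r=31=11111 popcount=5 -> skip
r=32=100000 popcount=1 -> KEEP
r=33=100001 popcount=2 -> skip
r=34=100010 popcount=2 -> skip
r=35=100011 popcount=3 -> skip
r=36=100100 popcount=2 -> skip
r=37=100101 popcount=3 -> skip
r=38=100110 popcount=3 -> skip
r=39=100111 popcount=4 -> skip
r=40=101000 popcount=2 -> skip
r=41=101001 popcount=3 -> skip
r=42=101010 popcount=3 -> skip
r=43=101011 popcount=4 -> skip
r=44=101100 popcount=3 -> skip
r=45=101101 popcount=4 -> skip
r=46=101110 popcount=4 -> skip
r=47=101111 popcount=5 -> skip
r=48=110000 popcount=2 -> skip
r=49=110001 popcount=3 -> skip
r=50=110010 popcount=3 -> skip
r=51=110011 popcount=4 -> skip
r=52=110100 popcount=3 -> skip
r=53=110101 popcount=4 -> skip
r=54=110110 popcount=4 -> skip
r=55=110111 popcount=5 -> skip
r=56=111000 popcount=3 -> skip
r=57=111001 popcount=4 -> skip
r=58=111010 popcount=4 -> skip
r=59=111011 popcount=5 -> skip
r=60=111100 popcount=4 -> skip
r=61=111101 popcount=5 -> skip
Kept rows: 8 16 32

Answer: 8 16 32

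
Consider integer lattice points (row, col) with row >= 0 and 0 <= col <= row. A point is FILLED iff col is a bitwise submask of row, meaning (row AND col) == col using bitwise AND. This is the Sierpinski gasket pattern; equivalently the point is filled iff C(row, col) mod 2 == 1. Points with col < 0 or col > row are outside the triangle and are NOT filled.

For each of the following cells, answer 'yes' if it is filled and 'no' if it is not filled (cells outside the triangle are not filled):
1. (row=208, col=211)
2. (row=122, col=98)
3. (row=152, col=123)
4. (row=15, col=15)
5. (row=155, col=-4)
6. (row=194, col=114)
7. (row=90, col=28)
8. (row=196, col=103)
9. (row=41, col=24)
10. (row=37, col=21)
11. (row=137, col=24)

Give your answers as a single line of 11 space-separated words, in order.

Answer: no yes no yes no no no no no no no

Derivation:
(208,211): col outside [0, 208] -> not filled
(122,98): row=0b1111010, col=0b1100010, row AND col = 0b1100010 = 98; 98 == 98 -> filled
(152,123): row=0b10011000, col=0b1111011, row AND col = 0b11000 = 24; 24 != 123 -> empty
(15,15): row=0b1111, col=0b1111, row AND col = 0b1111 = 15; 15 == 15 -> filled
(155,-4): col outside [0, 155] -> not filled
(194,114): row=0b11000010, col=0b1110010, row AND col = 0b1000010 = 66; 66 != 114 -> empty
(90,28): row=0b1011010, col=0b11100, row AND col = 0b11000 = 24; 24 != 28 -> empty
(196,103): row=0b11000100, col=0b1100111, row AND col = 0b1000100 = 68; 68 != 103 -> empty
(41,24): row=0b101001, col=0b11000, row AND col = 0b1000 = 8; 8 != 24 -> empty
(37,21): row=0b100101, col=0b10101, row AND col = 0b101 = 5; 5 != 21 -> empty
(137,24): row=0b10001001, col=0b11000, row AND col = 0b1000 = 8; 8 != 24 -> empty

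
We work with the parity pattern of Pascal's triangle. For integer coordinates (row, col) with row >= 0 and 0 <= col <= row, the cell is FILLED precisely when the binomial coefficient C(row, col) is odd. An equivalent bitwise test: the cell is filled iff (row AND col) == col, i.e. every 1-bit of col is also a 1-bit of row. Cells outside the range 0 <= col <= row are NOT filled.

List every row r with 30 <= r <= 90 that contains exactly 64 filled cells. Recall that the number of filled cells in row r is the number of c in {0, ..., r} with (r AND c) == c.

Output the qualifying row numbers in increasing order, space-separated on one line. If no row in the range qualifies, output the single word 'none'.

Row r has 2^popcount(r) filled cells, so we need popcount(r) = log2(64) = 6.
Scan r = 30..90 and keep those with exactly 6 one-bits:
r=30=11110 popcount=4 -> skip
r=31=11111 popcount=5 -> skip
r=32=100000 popcount=1 -> skip
r=33=100001 popcount=2 -> skip
r=34=100010 popcount=2 -> skip
r=35=100011 popcount=3 -> skip
r=36=100100 popcount=2 -> skip
r=37=100101 popcount=3 -> skip
r=38=100110 popcount=3 -> skip
r=39=100111 popcount=4 -> skip
r=40=101000 popcount=2 -> skip
r=41=101001 popcount=3 -> skip
r=42=101010 popcount=3 -> skip
r=43=101011 popcount=4 -> skip
r=44=101100 popcount=3 -> skip
r=45=101101 popcount=4 -> skip
r=46=101110 popcount=4 -> skip
r=47=101111 popcount=5 -> skip
r=48=110000 popcount=2 -> skip
r=49=110001 popcount=3 -> skip
r=50=110010 popcount=3 -> skip
r=51=110011 popcount=4 -> skip
r=52=110100 popcount=3 -> skip
r=53=110101 popcount=4 -> skip
r=54=110110 popcount=4 -> skip
r=55=110111 popcount=5 -> skip
r=56=111000 popcount=3 -> skip
r=57=111001 popcount=4 -> skip
r=58=111010 popcount=4 -> skip
r=59=111011 popcount=5 -> skip
r=60=111100 popcount=4 -> skip
r=61=111101 popcount=5 -> skip
r=62=111110 popcount=5 -> skip
r=63=111111 popcount=6 -> KEEP
r=64=1000000 popcount=1 -> skip
r=65=1000001 popcount=2 -> skip
r=66=1000010 popcount=2 -> skip
r=67=1000011 popcount=3 -> skip
r=68=1000100 popcount=2 -> skip
r=69=1000101 popcount=3 -> skip
r=70=1000110 popcount=3 -> skip
r=71=1000111 popcount=4 -> skip
r=72=1001000 popcount=2 -> skip
r=73=1001001 popcount=3 -> skip
r=74=1001010 popcount=3 -> skip
r=75=1001011 popcount=4 -> skip
r=76=1001100 popcount=3 -> skip
r=77=1001101 popcount=4 -> skip
r=78=1001110 popcount=4 -> skip
r=79=1001111 popcount=5 -> skip
r=80=1010000 popcount=2 -> skip
r=81=1010001 popcount=3 -> skip
r=82=1010010 popcount=3 -> skip
r=83=1010011 popcount=4 -> skip
r=84=1010100 popcount=3 -> skip
r=85=1010101 popcount=4 -> skip
r=86=1010110 popcount=4 -> skip
r=87=1010111 popcount=5 -> skip
r=88=1011000 popcount=3 -> skip
r=89=1011001 popcount=4 -> skip
r=90=1011010 popcount=4 -> skip
Kept rows: 63

Answer: 63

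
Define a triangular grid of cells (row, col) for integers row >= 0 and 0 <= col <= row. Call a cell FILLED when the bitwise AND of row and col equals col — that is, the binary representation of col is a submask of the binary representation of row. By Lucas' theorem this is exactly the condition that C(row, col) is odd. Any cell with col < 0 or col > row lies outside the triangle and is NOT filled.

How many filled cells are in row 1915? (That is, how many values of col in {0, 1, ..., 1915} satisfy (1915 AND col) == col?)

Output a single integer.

1915 in binary = 11101111011
popcount(1915) = number of 1-bits in 11101111011 = 9
A col c satisfies (1915 AND c) == c iff every set bit of c is also set in 1915; each of the 9 set bits of 1915 can independently be on or off in c.
count = 2^9 = 512

Answer: 512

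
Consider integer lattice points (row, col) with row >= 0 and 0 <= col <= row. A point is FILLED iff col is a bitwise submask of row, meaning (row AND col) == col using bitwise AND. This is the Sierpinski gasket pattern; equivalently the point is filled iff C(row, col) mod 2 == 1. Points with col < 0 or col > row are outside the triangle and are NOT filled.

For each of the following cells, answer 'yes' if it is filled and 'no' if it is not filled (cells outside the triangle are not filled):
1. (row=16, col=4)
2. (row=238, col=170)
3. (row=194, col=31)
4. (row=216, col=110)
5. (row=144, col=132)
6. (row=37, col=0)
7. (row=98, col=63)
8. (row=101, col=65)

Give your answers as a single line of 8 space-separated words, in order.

Answer: no yes no no no yes no yes

Derivation:
(16,4): row=0b10000, col=0b100, row AND col = 0b0 = 0; 0 != 4 -> empty
(238,170): row=0b11101110, col=0b10101010, row AND col = 0b10101010 = 170; 170 == 170 -> filled
(194,31): row=0b11000010, col=0b11111, row AND col = 0b10 = 2; 2 != 31 -> empty
(216,110): row=0b11011000, col=0b1101110, row AND col = 0b1001000 = 72; 72 != 110 -> empty
(144,132): row=0b10010000, col=0b10000100, row AND col = 0b10000000 = 128; 128 != 132 -> empty
(37,0): row=0b100101, col=0b0, row AND col = 0b0 = 0; 0 == 0 -> filled
(98,63): row=0b1100010, col=0b111111, row AND col = 0b100010 = 34; 34 != 63 -> empty
(101,65): row=0b1100101, col=0b1000001, row AND col = 0b1000001 = 65; 65 == 65 -> filled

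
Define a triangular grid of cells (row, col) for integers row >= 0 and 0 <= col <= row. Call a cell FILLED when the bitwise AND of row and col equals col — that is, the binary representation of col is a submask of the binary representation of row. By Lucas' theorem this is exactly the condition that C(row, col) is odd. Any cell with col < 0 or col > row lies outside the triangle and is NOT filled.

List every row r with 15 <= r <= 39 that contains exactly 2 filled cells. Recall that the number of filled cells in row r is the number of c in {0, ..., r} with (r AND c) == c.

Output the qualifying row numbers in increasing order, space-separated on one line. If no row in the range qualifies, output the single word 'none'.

Row r has 2^popcount(r) filled cells, so we need popcount(r) = log2(2) = 1.
Scan r = 15..39 and keep those with exactly 1 one-bits:
r=15=1111 popcount=4 -> skip
r=16=10000 popcount=1 -> KEEP
r=17=10001 popcount=2 -> skip
r=18=10010 popcount=2 -> skip
r=19=10011 popcount=3 -> skip
r=20=10100 popcount=2 -> skip
r=21=10101 popcount=3 -> skip
r=22=10110 popcount=3 -> skip
r=23=10111 popcount=4 -> skip
r=24=11000 popcount=2 -> skip
r=25=11001 popcount=3 -> skip
r=26=11010 popcount=3 -> skip
r=27=11011 popcount=4 -> skip
r=28=11100 popcount=3 -> skip
r=29=11101 popcount=4 -> skip
r=30=11110 popcount=4 -> skip
r=31=11111 popcount=5 -> skip
r=32=100000 popcount=1 -> KEEP
r=33=100001 popcount=2 -> skip
r=34=100010 popcount=2 -> skip
r=35=100011 popcount=3 -> skip
r=36=100100 popcount=2 -> skip
r=37=100101 popcount=3 -> skip
r=38=100110 popcount=3 -> skip
r=39=100111 popcount=4 -> skip
Kept rows: 16 32

Answer: 16 32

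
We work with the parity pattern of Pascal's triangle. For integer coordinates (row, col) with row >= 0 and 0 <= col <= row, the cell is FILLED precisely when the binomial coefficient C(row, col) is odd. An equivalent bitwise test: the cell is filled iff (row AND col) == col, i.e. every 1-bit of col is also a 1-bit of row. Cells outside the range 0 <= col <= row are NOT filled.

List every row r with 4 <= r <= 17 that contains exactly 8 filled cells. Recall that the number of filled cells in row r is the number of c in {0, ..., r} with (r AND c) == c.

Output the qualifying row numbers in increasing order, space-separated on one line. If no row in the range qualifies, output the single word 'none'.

Row r has 2^popcount(r) filled cells, so we need popcount(r) = log2(8) = 3.
Scan r = 4..17 and keep those with exactly 3 one-bits:
r=4=100 popcount=1 -> skip
r=5=101 popcount=2 -> skip
r=6=110 popcount=2 -> skip
r=7=111 popcount=3 -> KEEP
r=8=1000 popcount=1 -> skip
r=9=1001 popcount=2 -> skip
r=10=1010 popcount=2 -> skip
r=11=1011 popcount=3 -> KEEP
r=12=1100 popcount=2 -> skip
r=13=1101 popcount=3 -> KEEP
r=14=1110 popcount=3 -> KEEP
r=15=1111 popcount=4 -> skip
r=16=10000 popcount=1 -> skip
r=17=10001 popcount=2 -> skip
Kept rows: 7 11 13 14

Answer: 7 11 13 14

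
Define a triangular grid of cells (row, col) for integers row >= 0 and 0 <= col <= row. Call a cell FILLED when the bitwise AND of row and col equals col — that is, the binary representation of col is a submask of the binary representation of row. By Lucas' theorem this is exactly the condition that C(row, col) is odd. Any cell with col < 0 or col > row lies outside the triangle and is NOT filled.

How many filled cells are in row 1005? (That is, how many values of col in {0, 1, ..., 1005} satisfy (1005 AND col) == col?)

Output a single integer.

Answer: 256

Derivation:
1005 in binary = 1111101101
popcount(1005) = number of 1-bits in 1111101101 = 8
A col c satisfies (1005 AND c) == c iff every set bit of c is also set in 1005; each of the 8 set bits of 1005 can independently be on or off in c.
count = 2^8 = 256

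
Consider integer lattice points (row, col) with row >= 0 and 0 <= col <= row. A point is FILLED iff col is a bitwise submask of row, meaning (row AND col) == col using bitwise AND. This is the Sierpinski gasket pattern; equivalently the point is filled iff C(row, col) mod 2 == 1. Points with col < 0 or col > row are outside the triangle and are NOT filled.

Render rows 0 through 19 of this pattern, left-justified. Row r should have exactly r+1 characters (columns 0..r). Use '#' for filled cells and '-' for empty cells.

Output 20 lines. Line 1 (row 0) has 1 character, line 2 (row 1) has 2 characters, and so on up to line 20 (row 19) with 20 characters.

Answer: #
##
#-#
####
#---#
##--##
#-#-#-#
########
#-------#
##------##
#-#-----#-#
####----####
#---#---#---#
##--##--##--##
#-#-#-#-#-#-#-#
################
#---------------#
##--------------##
#-#-------------#-#
####------------####

Derivation:
r0=0: #
r1=1: ##
r2=10: #-#
r3=11: ####
r4=100: #---#
r5=101: ##--##
r6=110: #-#-#-#
r7=111: ########
r8=1000: #-------#
r9=1001: ##------##
r10=1010: #-#-----#-#
r11=1011: ####----####
r12=1100: #---#---#---#
r13=1101: ##--##--##--##
r14=1110: #-#-#-#-#-#-#-#
r15=1111: ################
r16=10000: #---------------#
r17=10001: ##--------------##
r18=10010: #-#-------------#-#
r19=10011: ####------------####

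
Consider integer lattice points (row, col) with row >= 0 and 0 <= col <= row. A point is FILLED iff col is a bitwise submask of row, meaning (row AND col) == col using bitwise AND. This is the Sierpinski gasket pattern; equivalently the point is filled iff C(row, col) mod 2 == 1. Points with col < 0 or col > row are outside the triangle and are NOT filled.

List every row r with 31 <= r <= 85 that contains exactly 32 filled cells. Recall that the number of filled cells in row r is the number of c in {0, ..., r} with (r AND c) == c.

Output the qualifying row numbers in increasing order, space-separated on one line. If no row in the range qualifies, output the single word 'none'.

Row r has 2^popcount(r) filled cells, so we need popcount(r) = log2(32) = 5.
Scan r = 31..85 and keep those with exactly 5 one-bits:
r=31=11111 popcount=5 -> KEEP
r=32=100000 popcount=1 -> skip
r=33=100001 popcount=2 -> skip
r=34=100010 popcount=2 -> skip
r=35=100011 popcount=3 -> skip
r=36=100100 popcount=2 -> skip
r=37=100101 popcount=3 -> skip
r=38=100110 popcount=3 -> skip
r=39=100111 popcount=4 -> skip
r=40=101000 popcount=2 -> skip
r=41=101001 popcount=3 -> skip
r=42=101010 popcount=3 -> skip
r=43=101011 popcount=4 -> skip
r=44=101100 popcount=3 -> skip
r=45=101101 popcount=4 -> skip
r=46=101110 popcount=4 -> skip
r=47=101111 popcount=5 -> KEEP
r=48=110000 popcount=2 -> skip
r=49=110001 popcount=3 -> skip
r=50=110010 popcount=3 -> skip
r=51=110011 popcount=4 -> skip
r=52=110100 popcount=3 -> skip
r=53=110101 popcount=4 -> skip
r=54=110110 popcount=4 -> skip
r=55=110111 popcount=5 -> KEEP
r=56=111000 popcount=3 -> skip
r=57=111001 popcount=4 -> skip
r=58=111010 popcount=4 -> skip
r=59=111011 popcount=5 -> KEEP
r=60=111100 popcount=4 -> skip
r=61=111101 popcount=5 -> KEEP
r=62=111110 popcount=5 -> KEEP
r=63=111111 popcount=6 -> skip
r=64=1000000 popcount=1 -> skip
r=65=1000001 popcount=2 -> skip
r=66=1000010 popcount=2 -> skip
r=67=1000011 popcount=3 -> skip
r=68=1000100 popcount=2 -> skip
r=69=1000101 popcount=3 -> skip
r=70=1000110 popcount=3 -> skip
r=71=1000111 popcount=4 -> skip
r=72=1001000 popcount=2 -> skip
r=73=1001001 popcount=3 -> skip
r=74=1001010 popcount=3 -> skip
r=75=1001011 popcount=4 -> skip
r=76=1001100 popcount=3 -> skip
r=77=1001101 popcount=4 -> skip
r=78=1001110 popcount=4 -> skip
r=79=1001111 popcount=5 -> KEEP
r=80=1010000 popcount=2 -> skip
r=81=1010001 popcount=3 -> skip
r=82=1010010 popcount=3 -> skip
r=83=1010011 popcount=4 -> skip
r=84=1010100 popcount=3 -> skip
r=85=1010101 popcount=4 -> skip
Kept rows: 31 47 55 59 61 62 79

Answer: 31 47 55 59 61 62 79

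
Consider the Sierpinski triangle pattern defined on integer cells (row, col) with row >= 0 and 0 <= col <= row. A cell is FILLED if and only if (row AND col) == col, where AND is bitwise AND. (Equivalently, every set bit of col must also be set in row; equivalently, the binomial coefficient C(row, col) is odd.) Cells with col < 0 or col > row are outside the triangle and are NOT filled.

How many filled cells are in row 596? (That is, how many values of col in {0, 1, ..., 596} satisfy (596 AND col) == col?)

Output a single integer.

596 in binary = 1001010100
popcount(596) = number of 1-bits in 1001010100 = 4
A col c satisfies (596 AND c) == c iff every set bit of c is also set in 596; each of the 4 set bits of 596 can independently be on or off in c.
count = 2^4 = 16

Answer: 16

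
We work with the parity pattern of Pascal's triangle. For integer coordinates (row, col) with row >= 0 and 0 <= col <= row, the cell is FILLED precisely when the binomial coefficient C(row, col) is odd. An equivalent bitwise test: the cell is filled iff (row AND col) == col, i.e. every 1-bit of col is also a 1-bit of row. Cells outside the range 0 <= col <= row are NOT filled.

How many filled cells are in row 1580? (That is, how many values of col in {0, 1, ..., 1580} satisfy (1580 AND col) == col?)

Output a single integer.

1580 in binary = 11000101100
popcount(1580) = number of 1-bits in 11000101100 = 5
A col c satisfies (1580 AND c) == c iff every set bit of c is also set in 1580; each of the 5 set bits of 1580 can independently be on or off in c.
count = 2^5 = 32

Answer: 32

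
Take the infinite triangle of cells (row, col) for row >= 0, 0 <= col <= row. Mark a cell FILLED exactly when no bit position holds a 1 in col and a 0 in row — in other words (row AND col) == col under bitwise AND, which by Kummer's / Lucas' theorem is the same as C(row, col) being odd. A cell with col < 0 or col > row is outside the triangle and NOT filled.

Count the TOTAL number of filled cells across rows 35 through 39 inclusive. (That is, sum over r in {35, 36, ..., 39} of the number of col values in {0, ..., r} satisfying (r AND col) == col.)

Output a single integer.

r35=100011 pc3: +8 =8
r36=100100 pc2: +4 =12
r37=100101 pc3: +8 =20
r38=100110 pc3: +8 =28
r39=100111 pc4: +16 =44

Answer: 44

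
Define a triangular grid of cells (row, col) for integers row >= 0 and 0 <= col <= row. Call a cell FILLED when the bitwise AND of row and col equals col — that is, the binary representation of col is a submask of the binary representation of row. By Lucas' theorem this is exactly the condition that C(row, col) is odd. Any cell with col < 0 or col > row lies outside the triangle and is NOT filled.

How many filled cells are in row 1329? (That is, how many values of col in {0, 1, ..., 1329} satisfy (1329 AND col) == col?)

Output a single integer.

1329 in binary = 10100110001
popcount(1329) = number of 1-bits in 10100110001 = 5
A col c satisfies (1329 AND c) == c iff every set bit of c is also set in 1329; each of the 5 set bits of 1329 can independently be on or off in c.
count = 2^5 = 32

Answer: 32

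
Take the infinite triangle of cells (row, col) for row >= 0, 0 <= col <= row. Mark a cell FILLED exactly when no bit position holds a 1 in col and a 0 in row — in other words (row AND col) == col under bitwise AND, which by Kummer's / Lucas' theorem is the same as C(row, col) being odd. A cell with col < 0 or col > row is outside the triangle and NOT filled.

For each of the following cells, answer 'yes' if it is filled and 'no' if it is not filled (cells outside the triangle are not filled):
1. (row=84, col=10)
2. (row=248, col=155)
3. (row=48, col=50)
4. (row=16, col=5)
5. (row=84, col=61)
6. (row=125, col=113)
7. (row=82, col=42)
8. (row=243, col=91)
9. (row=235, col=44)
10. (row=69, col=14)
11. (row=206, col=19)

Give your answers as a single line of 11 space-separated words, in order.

(84,10): row=0b1010100, col=0b1010, row AND col = 0b0 = 0; 0 != 10 -> empty
(248,155): row=0b11111000, col=0b10011011, row AND col = 0b10011000 = 152; 152 != 155 -> empty
(48,50): col outside [0, 48] -> not filled
(16,5): row=0b10000, col=0b101, row AND col = 0b0 = 0; 0 != 5 -> empty
(84,61): row=0b1010100, col=0b111101, row AND col = 0b10100 = 20; 20 != 61 -> empty
(125,113): row=0b1111101, col=0b1110001, row AND col = 0b1110001 = 113; 113 == 113 -> filled
(82,42): row=0b1010010, col=0b101010, row AND col = 0b10 = 2; 2 != 42 -> empty
(243,91): row=0b11110011, col=0b1011011, row AND col = 0b1010011 = 83; 83 != 91 -> empty
(235,44): row=0b11101011, col=0b101100, row AND col = 0b101000 = 40; 40 != 44 -> empty
(69,14): row=0b1000101, col=0b1110, row AND col = 0b100 = 4; 4 != 14 -> empty
(206,19): row=0b11001110, col=0b10011, row AND col = 0b10 = 2; 2 != 19 -> empty

Answer: no no no no no yes no no no no no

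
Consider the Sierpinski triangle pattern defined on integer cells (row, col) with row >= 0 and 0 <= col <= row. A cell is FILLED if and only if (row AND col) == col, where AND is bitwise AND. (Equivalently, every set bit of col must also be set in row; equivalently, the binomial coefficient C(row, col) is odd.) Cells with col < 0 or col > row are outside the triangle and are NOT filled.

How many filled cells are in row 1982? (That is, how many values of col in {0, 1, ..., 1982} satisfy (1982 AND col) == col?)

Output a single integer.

1982 in binary = 11110111110
popcount(1982) = number of 1-bits in 11110111110 = 9
A col c satisfies (1982 AND c) == c iff every set bit of c is also set in 1982; each of the 9 set bits of 1982 can independently be on or off in c.
count = 2^9 = 512

Answer: 512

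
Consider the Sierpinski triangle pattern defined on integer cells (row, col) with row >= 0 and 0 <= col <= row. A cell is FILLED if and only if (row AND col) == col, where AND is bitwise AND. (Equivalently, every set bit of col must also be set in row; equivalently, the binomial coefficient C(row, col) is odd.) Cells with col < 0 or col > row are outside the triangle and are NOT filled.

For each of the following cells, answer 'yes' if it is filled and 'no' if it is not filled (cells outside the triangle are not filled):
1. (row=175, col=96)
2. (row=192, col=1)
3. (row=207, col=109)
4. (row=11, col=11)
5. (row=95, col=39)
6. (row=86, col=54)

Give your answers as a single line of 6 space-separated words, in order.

(175,96): row=0b10101111, col=0b1100000, row AND col = 0b100000 = 32; 32 != 96 -> empty
(192,1): row=0b11000000, col=0b1, row AND col = 0b0 = 0; 0 != 1 -> empty
(207,109): row=0b11001111, col=0b1101101, row AND col = 0b1001101 = 77; 77 != 109 -> empty
(11,11): row=0b1011, col=0b1011, row AND col = 0b1011 = 11; 11 == 11 -> filled
(95,39): row=0b1011111, col=0b100111, row AND col = 0b111 = 7; 7 != 39 -> empty
(86,54): row=0b1010110, col=0b110110, row AND col = 0b10110 = 22; 22 != 54 -> empty

Answer: no no no yes no no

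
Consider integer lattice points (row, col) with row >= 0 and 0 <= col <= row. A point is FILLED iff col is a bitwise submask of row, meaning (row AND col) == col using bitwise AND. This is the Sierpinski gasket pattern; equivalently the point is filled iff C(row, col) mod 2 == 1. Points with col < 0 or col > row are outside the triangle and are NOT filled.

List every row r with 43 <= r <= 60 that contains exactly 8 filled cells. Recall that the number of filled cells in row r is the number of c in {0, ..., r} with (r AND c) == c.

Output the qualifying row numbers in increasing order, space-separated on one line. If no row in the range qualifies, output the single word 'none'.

Answer: 44 49 50 52 56

Derivation:
Row r has 2^popcount(r) filled cells, so we need popcount(r) = log2(8) = 3.
Scan r = 43..60 and keep those with exactly 3 one-bits:
r=43=101011 popcount=4 -> skip
r=44=101100 popcount=3 -> KEEP
r=45=101101 popcount=4 -> skip
r=46=101110 popcount=4 -> skip
r=47=101111 popcount=5 -> skip
r=48=110000 popcount=2 -> skip
r=49=110001 popcount=3 -> KEEP
r=50=110010 popcount=3 -> KEEP
r=51=110011 popcount=4 -> skip
r=52=110100 popcount=3 -> KEEP
r=53=110101 popcount=4 -> skip
r=54=110110 popcount=4 -> skip
r=55=110111 popcount=5 -> skip
r=56=111000 popcount=3 -> KEEP
r=57=111001 popcount=4 -> skip
r=58=111010 popcount=4 -> skip
r=59=111011 popcount=5 -> skip
r=60=111100 popcount=4 -> skip
Kept rows: 44 49 50 52 56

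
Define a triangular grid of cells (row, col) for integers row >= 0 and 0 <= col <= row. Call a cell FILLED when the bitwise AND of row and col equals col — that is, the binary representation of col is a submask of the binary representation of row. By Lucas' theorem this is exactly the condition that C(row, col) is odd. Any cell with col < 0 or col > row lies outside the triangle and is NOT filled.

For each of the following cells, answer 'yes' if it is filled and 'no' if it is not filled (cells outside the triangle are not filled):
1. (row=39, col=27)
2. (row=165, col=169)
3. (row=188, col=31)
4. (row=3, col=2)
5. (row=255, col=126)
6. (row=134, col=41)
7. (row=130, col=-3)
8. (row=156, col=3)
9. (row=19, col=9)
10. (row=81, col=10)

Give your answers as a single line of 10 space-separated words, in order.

Answer: no no no yes yes no no no no no

Derivation:
(39,27): row=0b100111, col=0b11011, row AND col = 0b11 = 3; 3 != 27 -> empty
(165,169): col outside [0, 165] -> not filled
(188,31): row=0b10111100, col=0b11111, row AND col = 0b11100 = 28; 28 != 31 -> empty
(3,2): row=0b11, col=0b10, row AND col = 0b10 = 2; 2 == 2 -> filled
(255,126): row=0b11111111, col=0b1111110, row AND col = 0b1111110 = 126; 126 == 126 -> filled
(134,41): row=0b10000110, col=0b101001, row AND col = 0b0 = 0; 0 != 41 -> empty
(130,-3): col outside [0, 130] -> not filled
(156,3): row=0b10011100, col=0b11, row AND col = 0b0 = 0; 0 != 3 -> empty
(19,9): row=0b10011, col=0b1001, row AND col = 0b1 = 1; 1 != 9 -> empty
(81,10): row=0b1010001, col=0b1010, row AND col = 0b0 = 0; 0 != 10 -> empty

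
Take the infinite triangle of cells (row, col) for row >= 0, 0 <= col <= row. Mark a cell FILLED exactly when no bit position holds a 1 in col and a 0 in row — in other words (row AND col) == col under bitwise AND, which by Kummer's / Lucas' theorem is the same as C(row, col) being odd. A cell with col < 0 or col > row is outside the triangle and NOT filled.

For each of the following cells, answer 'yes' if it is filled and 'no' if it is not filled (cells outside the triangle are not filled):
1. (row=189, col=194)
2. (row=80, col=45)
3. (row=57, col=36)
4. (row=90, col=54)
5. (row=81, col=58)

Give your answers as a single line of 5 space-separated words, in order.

(189,194): col outside [0, 189] -> not filled
(80,45): row=0b1010000, col=0b101101, row AND col = 0b0 = 0; 0 != 45 -> empty
(57,36): row=0b111001, col=0b100100, row AND col = 0b100000 = 32; 32 != 36 -> empty
(90,54): row=0b1011010, col=0b110110, row AND col = 0b10010 = 18; 18 != 54 -> empty
(81,58): row=0b1010001, col=0b111010, row AND col = 0b10000 = 16; 16 != 58 -> empty

Answer: no no no no no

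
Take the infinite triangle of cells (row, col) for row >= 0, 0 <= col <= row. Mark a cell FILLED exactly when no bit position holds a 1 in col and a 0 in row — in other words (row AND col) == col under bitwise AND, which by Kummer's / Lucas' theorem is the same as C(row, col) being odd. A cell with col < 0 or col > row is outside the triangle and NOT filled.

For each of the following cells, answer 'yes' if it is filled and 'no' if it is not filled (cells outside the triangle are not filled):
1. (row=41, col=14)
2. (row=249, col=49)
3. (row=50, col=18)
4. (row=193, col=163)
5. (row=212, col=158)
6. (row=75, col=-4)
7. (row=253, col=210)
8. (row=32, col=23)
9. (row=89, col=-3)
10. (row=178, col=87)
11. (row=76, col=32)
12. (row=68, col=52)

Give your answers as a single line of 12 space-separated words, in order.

Answer: no yes yes no no no no no no no no no

Derivation:
(41,14): row=0b101001, col=0b1110, row AND col = 0b1000 = 8; 8 != 14 -> empty
(249,49): row=0b11111001, col=0b110001, row AND col = 0b110001 = 49; 49 == 49 -> filled
(50,18): row=0b110010, col=0b10010, row AND col = 0b10010 = 18; 18 == 18 -> filled
(193,163): row=0b11000001, col=0b10100011, row AND col = 0b10000001 = 129; 129 != 163 -> empty
(212,158): row=0b11010100, col=0b10011110, row AND col = 0b10010100 = 148; 148 != 158 -> empty
(75,-4): col outside [0, 75] -> not filled
(253,210): row=0b11111101, col=0b11010010, row AND col = 0b11010000 = 208; 208 != 210 -> empty
(32,23): row=0b100000, col=0b10111, row AND col = 0b0 = 0; 0 != 23 -> empty
(89,-3): col outside [0, 89] -> not filled
(178,87): row=0b10110010, col=0b1010111, row AND col = 0b10010 = 18; 18 != 87 -> empty
(76,32): row=0b1001100, col=0b100000, row AND col = 0b0 = 0; 0 != 32 -> empty
(68,52): row=0b1000100, col=0b110100, row AND col = 0b100 = 4; 4 != 52 -> empty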